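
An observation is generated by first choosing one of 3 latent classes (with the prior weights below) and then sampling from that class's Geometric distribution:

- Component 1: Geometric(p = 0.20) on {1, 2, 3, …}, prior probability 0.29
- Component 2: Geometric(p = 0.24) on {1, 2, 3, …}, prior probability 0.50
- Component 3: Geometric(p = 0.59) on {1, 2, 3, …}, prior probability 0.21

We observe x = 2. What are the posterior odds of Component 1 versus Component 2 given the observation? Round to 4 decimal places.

0.5088

Posterior odds = (π_i f_i(x)) / (π_j f_j(x)); the normalising sum cancels.
Component likelihoods at x = 2:
  L_1 = 0.20·(1−0.20)^1 = 0.20·0.8 = 0.16
  L_2 = 0.24·(1−0.24)^1 = 0.24·0.76 = 0.1824
  L_3 = 0.59·(1−0.59)^1 = 0.59·0.41 = 0.2419
Posterior odds = (π_1·L_1) / (π_2·L_2) = (0.29·0.16) / (0.50·0.1824) = 0.0464 / 0.0912 ≈ 0.5088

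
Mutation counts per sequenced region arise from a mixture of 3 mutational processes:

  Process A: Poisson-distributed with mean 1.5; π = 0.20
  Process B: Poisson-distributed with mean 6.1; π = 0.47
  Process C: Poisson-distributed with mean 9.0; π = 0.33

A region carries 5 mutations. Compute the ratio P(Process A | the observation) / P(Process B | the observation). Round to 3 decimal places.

0.038

Only the two components matter; the odds are (w_i f_i(x)) / (w_j f_j(x)).
Poisson probabilities:
  p_A = e^(−1.5)·1.5^5/5! = 0.01412
  p_B = e^(−6.1)·6.1^5/5! = 0.15786
  p_C = e^(−9.0)·9.0^5/5! = 0.0607269
Posterior odds = (w_A·p_A) / (w_B·p_B) = (0.20·0.01412) / (0.47·0.15786) = 0.00282399 / 0.0741941 ≈ 0.038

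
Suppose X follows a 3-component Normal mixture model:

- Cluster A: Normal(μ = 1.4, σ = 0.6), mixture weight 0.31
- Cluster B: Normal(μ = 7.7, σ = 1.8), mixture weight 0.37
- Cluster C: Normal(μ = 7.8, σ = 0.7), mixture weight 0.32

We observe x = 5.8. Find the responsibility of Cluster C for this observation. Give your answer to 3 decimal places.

By Bayes' theorem, P(k | x) = P(Z=k) f_k(x) / Σ_j P(Z=j) f_j(x).
Normal densities:
  f_A = 1.39657e-12
  f_B = 0.126968
  f_C = 0.00962014
Multiply by the mixture weights:
  P(Z=A)·f_A = 0.31 × 1.39657e-12 = 4.32937e-13
  P(Z=B)·f_B = 0.37 × 0.126968 = 0.046978
  P(Z=C)·f_C = 0.32 × 0.00962014 = 0.00307845
Marginal: 4.32937e-13 + 0.046978 + 0.00307845 = 0.0500564
P(Cluster C | 5.8) ≈ 0.061

0.061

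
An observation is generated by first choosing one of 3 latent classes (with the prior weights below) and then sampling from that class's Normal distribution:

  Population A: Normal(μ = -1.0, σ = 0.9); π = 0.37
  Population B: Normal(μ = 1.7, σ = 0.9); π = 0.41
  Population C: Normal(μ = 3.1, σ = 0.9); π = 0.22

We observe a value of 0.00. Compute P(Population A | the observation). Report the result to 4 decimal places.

0.7418

Posterior ∝ prior × likelihood, so P(k | x) ∝ P(Z=k) f_k(x); normalise over all components.
Component likelihoods at x = 0.00:
  L_A = (1/(0.9·√(2π)))·exp(−(0.00−-1.0)²/(2·0.9²)) = 0.443269·exp(-0.61728) = 0.239103
  L_B = (1/(0.9·√(2π)))·exp(−(0.00−1.7)²/(2·0.9²)) = 0.443269·exp(-1.78395) = 0.0744574
  L_C = (1/(0.9·√(2π)))·exp(−(0.00−3.1)²/(2·0.9²)) = 0.443269·exp(-5.93210) = 0.00117595
Prior × likelihood for each component:
  P(Z=A)·L_A = 0.37 × 0.239103 = 0.088468
  P(Z=B)·L_B = 0.41 × 0.0744574 = 0.0305275
  P(Z=C)·L_C = 0.22 × 0.00117595 = 0.00025871
Denominator: 0.088468 + 0.0305275 + 0.00025871 = 0.119254
P(Population A | the observation) ≈ 0.7418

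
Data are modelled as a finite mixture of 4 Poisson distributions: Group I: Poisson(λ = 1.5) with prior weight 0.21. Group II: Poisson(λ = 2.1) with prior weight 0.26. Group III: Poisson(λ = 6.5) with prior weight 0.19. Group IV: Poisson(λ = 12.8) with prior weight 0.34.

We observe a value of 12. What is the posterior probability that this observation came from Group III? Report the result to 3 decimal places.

0.082

The responsibility of component k is π_k f_k(x) divided by Σ_j π_j f_j(x).
Evaluate each component's likelihood at the observed value:
  L_I = e^(−1.5)·1.5^12/12! = 6.04389e-08
  L_II = e^(−2.1)·2.1^12/12! = 1.88051e-06
  L_III = e^(−6.5)·6.5^12/12! = 0.0178529
  L_IV = e^(−12.8)·12.8^12/12! = 0.111484
Unnormalised posteriors:
  π_I·L_I = 0.21 × 6.04389e-08 = 1.26922e-08
  π_II·L_II = 0.26 × 1.88051e-06 = 4.88933e-07
  π_III·L_III = 0.19 × 0.0178529 = 0.00339205
  π_IV·L_IV = 0.34 × 0.111484 = 0.0379046
Sum: 1.26922e-08 + 4.88933e-07 + 0.00339205 + 0.0379046 = 0.0412972
So the posterior for Group III is 0.00339205 / 0.0412972 ≈ 0.082.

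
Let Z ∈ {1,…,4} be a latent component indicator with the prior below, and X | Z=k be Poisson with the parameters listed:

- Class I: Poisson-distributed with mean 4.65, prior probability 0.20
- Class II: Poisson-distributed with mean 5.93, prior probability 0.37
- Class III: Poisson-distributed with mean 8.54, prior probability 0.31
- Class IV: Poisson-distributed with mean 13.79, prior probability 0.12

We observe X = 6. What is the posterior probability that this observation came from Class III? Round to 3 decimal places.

0.272

The responsibility of component k is w_k f_k(x) divided by Σ_j w_j f_j(x).
Evaluate each component's likelihood at the observed value:
  L_I = 0.13425
  L_II = 0.160557
  L_III = 0.105327
  L_IV = 0.00979788
Weight by the priors:
  w_I·L_I = 0.20 × 0.13425 = 0.0268501
  w_II·L_II = 0.37 × 0.160557 = 0.0594061
  w_III·L_III = 0.31 × 0.105327 = 0.0326514
  w_IV·L_IV = 0.12 × 0.00979788 = 0.00117575
Denominator: 0.0268501 + 0.0594061 + 0.0326514 + 0.00117575 = 0.120083
So the posterior for Class III is 0.0326514 / 0.120083 ≈ 0.272.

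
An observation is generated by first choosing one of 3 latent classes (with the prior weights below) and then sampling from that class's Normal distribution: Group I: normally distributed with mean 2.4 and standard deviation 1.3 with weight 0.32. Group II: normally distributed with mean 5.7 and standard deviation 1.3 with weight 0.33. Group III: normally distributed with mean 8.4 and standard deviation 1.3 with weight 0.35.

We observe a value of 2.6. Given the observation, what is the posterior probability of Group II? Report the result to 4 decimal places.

0.0573

The responsibility of component k is w_k f_k(x) divided by Σ_j w_j f_j(x).
Normal densities:
  p_I = 0.303268
  p_II = 0.0178724
  p_III = 1.46076e-05
Multiply by the mixture weights:
  w_I·p_I = 0.32 × 0.303268 = 0.0970459
  w_II·p_II = 0.33 × 0.0178724 = 0.00589789
  w_III·p_III = 0.35 × 1.46076e-05 = 5.11268e-06
Sum: 0.0970459 + 0.00589789 + 5.11268e-06 = 0.102949
So the posterior for Group II is 0.00589789 / 0.102949 ≈ 0.0573.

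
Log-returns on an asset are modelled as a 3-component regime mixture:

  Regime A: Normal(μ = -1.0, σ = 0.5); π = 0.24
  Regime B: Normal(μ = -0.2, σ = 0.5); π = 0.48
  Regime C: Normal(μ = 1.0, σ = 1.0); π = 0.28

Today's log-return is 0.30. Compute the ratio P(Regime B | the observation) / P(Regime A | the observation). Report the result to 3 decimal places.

The posterior odds equal the prior odds times the likelihood ratio: (w_i/w_j)·(f_i(x)/f_j(x)).
Evaluate each component's likelihood at the observed value:
  p_A = (1/(0.5·√(2π)))·exp(−(0.30−-1.0)²/(2·0.5²)) = 0.797885·exp(-3.38000) = 0.0271659
  p_B = (1/(0.5·√(2π)))·exp(−(0.30−-0.2)²/(2·0.5²)) = 0.797885·exp(-0.50000) = 0.483941
  p_C = (1/(1.0·√(2π)))·exp(−(0.30−1.0)²/(2·1.0²)) = 0.398942·exp(-0.24500) = 0.312254
Posterior odds = (w_B·p_B) / (w_A·p_A) = (0.48·0.483941) / (0.24·0.0271659) = 0.232292 / 0.00651983 ≈ 35.629

35.629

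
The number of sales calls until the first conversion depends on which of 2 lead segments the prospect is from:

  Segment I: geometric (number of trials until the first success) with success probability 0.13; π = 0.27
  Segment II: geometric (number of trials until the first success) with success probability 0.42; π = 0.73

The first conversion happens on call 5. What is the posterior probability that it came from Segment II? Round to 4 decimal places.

By Bayes' theorem, P(k | x) = P(Z=k) f_k(x) / Σ_j P(Z=j) f_j(x).
Geometric probabilities:
  p_I = 0.0744767
  p_II = 0.0475293
Unnormalised posteriors:
  P(Z=I)·p_I = 0.27 × 0.0744767 = 0.0201087
  P(Z=II)·p_II = 0.73 × 0.0475293 = 0.0346964
Sum: 0.0201087 + 0.0346964 = 0.0548051
P(Segment II | 5) ≈ 0.6331

0.6331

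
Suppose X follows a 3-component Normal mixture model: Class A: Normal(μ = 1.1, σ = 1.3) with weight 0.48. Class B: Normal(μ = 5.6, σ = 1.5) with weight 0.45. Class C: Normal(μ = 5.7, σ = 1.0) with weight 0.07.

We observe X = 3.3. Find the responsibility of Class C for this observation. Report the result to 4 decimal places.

The responsibility of component k is π_k f_k(x) divided by Σ_j π_j f_j(x).
Evaluate each component's likelihood at the observed value:
  p_A = (1/(1.3·√(2π)))·exp(−(3.3−1.1)²/(2·1.3²)) = 0.306879·exp(-1.43195) = 0.0732955
  p_B = (1/(1.5·√(2π)))·exp(−(3.3−5.6)²/(2·1.5²)) = 0.265962·exp(-1.17556) = 0.0820883
  p_C = (1/(1.0·√(2π)))·exp(−(3.3−5.7)²/(2·1.0²)) = 0.398942·exp(-2.88000) = 0.0223945
Multiply by the mixture weights:
  π_A·p_A = 0.48 × 0.0732955 = 0.0351819
  π_B·p_B = 0.45 × 0.0820883 = 0.0369398
  π_C·p_C = 0.07 × 0.0223945 = 0.00156762
Evidence: 0.0351819 + 0.0369398 + 0.00156762 = 0.0736892
So the posterior for Class C is 0.00156762 / 0.0736892 ≈ 0.0213.

0.0213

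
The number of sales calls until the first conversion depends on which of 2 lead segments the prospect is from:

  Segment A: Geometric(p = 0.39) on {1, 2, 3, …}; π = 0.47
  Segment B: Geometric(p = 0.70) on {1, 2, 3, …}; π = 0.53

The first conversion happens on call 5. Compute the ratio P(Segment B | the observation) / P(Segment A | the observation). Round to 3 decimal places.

0.118

Posterior odds = (π_i f_i(x)) / (π_j f_j(x)); the normalising sum cancels.
Geometric probabilities:
  f_A = 0.39·(1−0.39)^4 = 0.39·0.138458 = 0.0539988
  f_B = 0.70·(1−0.70)^4 = 0.70·0.0081 = 0.00567
Odds = (0.53/0.47) × (0.00567/0.0539988) = 1.12766 × 0.105002 ≈ 0.118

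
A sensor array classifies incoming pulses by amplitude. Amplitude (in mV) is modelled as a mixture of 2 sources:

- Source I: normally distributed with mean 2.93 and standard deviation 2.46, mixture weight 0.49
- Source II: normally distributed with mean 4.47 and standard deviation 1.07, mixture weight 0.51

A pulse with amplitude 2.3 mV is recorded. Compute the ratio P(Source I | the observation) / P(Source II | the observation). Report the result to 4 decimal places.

Only the two components matter; the odds are (π_i f_i(x)) / (π_j f_j(x)).
Component likelihoods at x = 2.3 mV:
  f_I = 0.15694
  f_II = 0.0476885
Posterior odds = (π_I·f_I) / (π_II·f_II) = (0.49·0.15694) / (0.51·0.0476885) = 0.0769005 / 0.0243211 ≈ 3.1619

3.1619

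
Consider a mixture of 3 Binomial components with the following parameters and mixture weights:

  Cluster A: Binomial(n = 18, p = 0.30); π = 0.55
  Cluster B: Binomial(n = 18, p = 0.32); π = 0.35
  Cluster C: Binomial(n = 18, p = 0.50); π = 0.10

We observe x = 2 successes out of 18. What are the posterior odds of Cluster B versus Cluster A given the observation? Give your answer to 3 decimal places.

0.455

Since P(k|x) ∝ π_k f_k(x), the posterior odds are π_i f_i(x) / (π_j f_j(x)).
Component likelihoods at x = 2 successes out of 18:
  L_A = C(18,2)·0.30^2·0.70^16 = 153·0.09·0.00332329 = 0.0457617
  L_B = C(18,2)·0.32^2·0.68^16 = 153·0.1024·0.00208998 = 0.0327442
  L_C = C(18,2)·0.50^2·0.50^16 = 153·0.25·1.52588e-05 = 0.000583649
0.0114605 / 0.025169 ≈ 0.455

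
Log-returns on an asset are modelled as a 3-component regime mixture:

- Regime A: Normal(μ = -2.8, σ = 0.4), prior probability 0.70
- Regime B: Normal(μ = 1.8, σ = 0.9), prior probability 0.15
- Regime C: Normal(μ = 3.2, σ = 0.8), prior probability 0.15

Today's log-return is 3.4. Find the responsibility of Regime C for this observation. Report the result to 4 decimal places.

P(component k | x) = π_k·f_k(x) / marginal(x), where marginal(x) = Σ_j π_j·f_j(x).
Component likelihoods at x = 3.4:
  L_A = 6.74878e-53
  L_B = 0.0912799
  L_C = 0.483335
Multiply by the mixture weights:
  π_A·L_A = 0.70 × 6.74878e-53 = 4.72415e-53
  π_B·L_B = 0.15 × 0.0912799 = 0.013692
  π_C·L_C = 0.15 × 0.483335 = 0.0725003
Normaliser: 4.72415e-53 + 0.013692 + 0.0725003 = 0.0861923
P(Regime C | the observation) = 0.0725003 / 0.0861923 ≈ 0.8411

0.8411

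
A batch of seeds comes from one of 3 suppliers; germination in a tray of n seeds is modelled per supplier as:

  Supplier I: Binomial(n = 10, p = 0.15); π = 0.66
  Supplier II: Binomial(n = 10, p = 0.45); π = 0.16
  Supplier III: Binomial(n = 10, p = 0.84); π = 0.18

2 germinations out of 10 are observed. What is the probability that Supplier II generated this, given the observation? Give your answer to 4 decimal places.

Posterior ∝ prior × likelihood, so P(k | x) ∝ π_k f_k(x); normalise over all components.
Evaluate each component's likelihood at the observed value:
  p_I = C(10,2)·0.15^2·0.85^8 = 45·0.0225·0.272491 = 0.275897
  p_II = C(10,2)·0.45^2·0.55^8 = 45·0.2025·0.00837339 = 0.0763026
  p_III = C(10,2)·0.84^2·0.16^8 = 45·0.7056·4.29497e-07 = 1.36374e-05
Unnormalised posteriors:
  π_I·p_I = 0.66 × 0.275897 = 0.182092
  π_II·p_II = 0.16 × 0.0763026 = 0.0122084
  π_III·p_III = 0.18 × 1.36374e-05 = 2.45473e-06
Evidence: 0.182092 + 0.0122084 + 2.45473e-06 = 0.194303
So the posterior for Supplier II is 0.0122084 / 0.194303 ≈ 0.0628.

0.0628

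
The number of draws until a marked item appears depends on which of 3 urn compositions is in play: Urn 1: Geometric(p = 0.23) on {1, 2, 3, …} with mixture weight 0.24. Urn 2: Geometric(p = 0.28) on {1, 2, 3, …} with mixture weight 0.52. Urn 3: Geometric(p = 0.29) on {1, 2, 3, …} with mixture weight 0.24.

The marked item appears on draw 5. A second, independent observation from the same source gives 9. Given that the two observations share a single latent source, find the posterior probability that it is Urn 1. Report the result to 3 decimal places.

Apply Bayes' rule: the posterior for each component is proportional to its prior times its likelihood at x.
Since both observations come from the same component, the likelihood for component k is f_k(x₁)·f_k(x₂).
  p_1 = [0.23·(1−0.23)^4 = 0.23·0.35153 = 0.080852] × [0.0284219] = 0.00229797
  p_2 = [0.28·(1−0.28)^4 = 0.28·0.268739 = 0.0752468] × [0.0202217] = 0.00152162
  p_3 = [0.29·(1−0.29)^4 = 0.29·0.254117 = 0.0736939] × [0.0187269] = 0.00138005
Unnormalised posteriors:
  π_1·p_1 = 0.24 × 0.00229797 = 0.000551513
  π_2·p_2 = 0.52 × 0.00152162 = 0.000791242
  π_3·p_3 = 0.24 × 0.00138005 = 0.000331213
Marginal: 0.000551513 + 0.000791242 + 0.000331213 = 0.00167397
So the posterior for Urn 1 is 0.000551513 / 0.00167397 ≈ 0.329.

0.329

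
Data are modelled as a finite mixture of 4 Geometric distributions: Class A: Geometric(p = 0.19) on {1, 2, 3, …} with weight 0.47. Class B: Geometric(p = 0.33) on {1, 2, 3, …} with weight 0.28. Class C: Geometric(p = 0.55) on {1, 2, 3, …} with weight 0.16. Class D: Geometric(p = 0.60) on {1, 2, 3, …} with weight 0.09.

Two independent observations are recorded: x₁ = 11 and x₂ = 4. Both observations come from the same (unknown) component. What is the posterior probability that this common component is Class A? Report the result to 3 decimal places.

0.867

The responsibility of component k is w_k f_k(x) divided by Σ_j w_j f_j(x).
Since both observations come from the same component, the likelihood for component k is f_k(x₁)·f_k(x₂).
  f_A = [0.19·(1−0.19)^10 = 0.19·0.121577 = 0.0230996] × [0.100974] = 0.00233245
  f_B = [0.33·(1−0.33)^10 = 0.33·0.0182284 = 0.00601536] × [0.0992518] = 0.000597036
  f_C = [0.55·(1−0.55)^10 = 0.55·0.000340506 = 0.000187278] × [0.0501187] = 9.38616e-06
  f_D = [0.60·(1−0.60)^10 = 0.60·0.000104858 = 6.29146e-05] × [0.0384] = 2.41592e-06
Weight by the priors:
  w_A·f_A = 0.47 × 0.00233245 = 0.00109625
  w_B·f_B = 0.28 × 0.000597036 = 0.00016717
  w_C·f_C = 0.16 × 9.38616e-06 = 1.50179e-06
  w_D·f_D = 0.09 × 2.41592e-06 = 2.17433e-07
Evidence: 0.00109625 + 0.00016717 + 1.50179e-06 + 2.17433e-07 = 0.00126514
P(Class A | x₁, x₂) = 0.00109625 / 0.00126514 ≈ 0.867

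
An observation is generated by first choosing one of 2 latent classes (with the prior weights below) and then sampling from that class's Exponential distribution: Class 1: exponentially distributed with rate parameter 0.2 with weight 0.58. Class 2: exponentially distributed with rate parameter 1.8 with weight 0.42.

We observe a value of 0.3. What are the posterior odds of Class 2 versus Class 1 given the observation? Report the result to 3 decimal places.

Posterior odds = (π_i f_i(x)) / (π_j f_j(x)); the normalising sum cancels.
Exponential densities:
  L_1 = 0.2·e^(−0.2·0.3) = 0.2·e^(−0.0600) = 0.188353
  L_2 = 1.8·e^(−1.8·0.3) = 1.8·e^(−0.5400) = 1.04895
0.440558 / 0.109245 ≈ 4.033

4.033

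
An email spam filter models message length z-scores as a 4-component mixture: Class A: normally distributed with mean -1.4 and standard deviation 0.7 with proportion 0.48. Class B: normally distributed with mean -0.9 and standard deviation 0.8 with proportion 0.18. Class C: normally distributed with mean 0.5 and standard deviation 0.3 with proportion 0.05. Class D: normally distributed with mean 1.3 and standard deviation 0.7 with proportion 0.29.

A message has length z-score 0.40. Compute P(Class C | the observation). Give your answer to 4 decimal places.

By Bayes' theorem, P(k | x) = π_k f_k(x) / Σ_j π_j f_j(x).
Evaluate each component's likelihood at the observed value:
  L_A = (1/(0.7·√(2π)))·exp(−(0.40−-1.4)²/(2·0.7²)) = 0.569918·exp(-3.30612) = 0.0208921
  L_B = (1/(0.8·√(2π)))·exp(−(0.40−-0.9)²/(2·0.8²)) = 0.498678·exp(-1.32031) = 0.133173
  L_C = (1/(0.3·√(2π)))·exp(−(0.40−0.5)²/(2·0.3²)) = 1.329808·exp(-0.05556) = 1.25794
  L_D = (1/(0.7·√(2π)))·exp(−(0.40−1.3)²/(2·0.7²)) = 0.569918·exp(-0.82653) = 0.249376
Weight by the priors:
  π_A·L_A = 0.48 × 0.0208921 = 0.0100282
  π_B·L_B = 0.18 × 0.133173 = 0.0239711
  π_C·L_C = 0.05 × 1.25794 = 0.0628972
  π_D·L_D = 0.29 × 0.249376 = 0.072319
Marginal: 0.0100282 + 0.0239711 + 0.0628972 + 0.072319 = 0.169215
So the posterior for Class C is 0.0628972 / 0.169215 ≈ 0.3717.

0.3717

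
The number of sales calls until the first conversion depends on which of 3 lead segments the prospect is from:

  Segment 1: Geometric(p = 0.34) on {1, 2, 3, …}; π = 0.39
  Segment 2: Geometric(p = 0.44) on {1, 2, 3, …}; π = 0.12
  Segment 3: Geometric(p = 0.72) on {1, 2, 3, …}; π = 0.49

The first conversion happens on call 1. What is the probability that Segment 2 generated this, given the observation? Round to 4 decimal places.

Apply Bayes' rule: the posterior for each component is proportional to its prior times its likelihood at x.
Geometric probabilities:
  f_1 = 0.34
  f_2 = 0.44
  f_3 = 0.72
Multiply by the mixture weights:
  w_1·f_1 = 0.39 × 0.34 = 0.1326
  w_2·f_2 = 0.12 × 0.44 = 0.0528
  w_3·f_3 = 0.49 × 0.72 = 0.3528
Evidence: 0.1326 + 0.0528 + 0.3528 = 0.5382
P(Segment 2 | 1) = 0.0528 / 0.5382 ≈ 0.0981

0.0981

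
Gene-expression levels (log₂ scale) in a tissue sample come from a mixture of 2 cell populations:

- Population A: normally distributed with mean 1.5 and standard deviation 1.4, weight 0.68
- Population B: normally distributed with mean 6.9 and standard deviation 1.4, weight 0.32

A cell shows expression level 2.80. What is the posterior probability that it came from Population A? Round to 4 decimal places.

By Bayes' theorem, P(k | x) = π_k f_k(x) / Σ_j π_j f_j(x).
Component likelihoods at x = 2.80:
  L_A = 0.18516
  L_B = 0.00391212
Multiply by the mixture weights:
  π_A·L_A = 0.68 × 0.18516 = 0.125909
  π_B·L_B = 0.32 × 0.00391212 = 0.00125188
Denominator: 0.125909 + 0.00125188 = 0.127161
So the posterior for Population A is 0.125909 / 0.127161 ≈ 0.9902.

0.9902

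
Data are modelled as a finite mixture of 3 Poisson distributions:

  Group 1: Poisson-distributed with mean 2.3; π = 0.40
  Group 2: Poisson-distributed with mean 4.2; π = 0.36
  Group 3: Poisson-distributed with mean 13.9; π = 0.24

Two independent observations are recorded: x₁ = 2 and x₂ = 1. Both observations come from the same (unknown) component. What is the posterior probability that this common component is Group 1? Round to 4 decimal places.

Apply Bayes' rule: the posterior for each component is proportional to its prior times its likelihood at x.
Since both observations come from the same component, the likelihood for component k is f_k(x₁)·f_k(x₂).
  p_1 = [e^(−2.3)·2.3^2/2! = 0.265185] × [0.230595] = 0.0611503
  p_2 = [e^(−4.2)·4.2^2/2! = 0.132261] × [0.0629814] = 0.00832999
  p_3 = [e^(−13.9)·13.9^2/2! = 8.87782e-05] × [1.27738e-05] = 1.13404e-09
Weight by the priors:
  π_1·p_1 = 0.40 × 0.0611503 = 0.0244601
  π_2·p_2 = 0.36 × 0.00832999 = 0.00299879
  π_3·p_3 = 0.24 × 1.13404e-09 = 2.72169e-10
Denominator: 0.0244601 + 0.00299879 + 2.72169e-10 = 0.0274589
P(Group 1 | data) ≈ 0.8908

0.8908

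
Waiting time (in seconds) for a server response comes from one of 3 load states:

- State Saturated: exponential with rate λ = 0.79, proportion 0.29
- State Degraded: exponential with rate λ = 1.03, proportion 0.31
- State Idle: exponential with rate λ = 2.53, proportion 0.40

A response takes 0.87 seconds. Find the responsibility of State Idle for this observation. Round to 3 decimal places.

Apply Bayes' rule: the posterior for each component is proportional to its prior times its likelihood at x.
Evaluate each component's likelihood at the observed value:
  L_Saturated = 0.79·e^(−0.79·0.87) = 0.79·e^(−0.6873) = 0.397316
  L_Degraded = 1.03·e^(−1.03·0.87) = 1.03·e^(−0.8961) = 0.420403
  L_Idle = 2.53·e^(−2.53·0.87) = 2.53·e^(−2.2011) = 0.280024
Multiply by the mixture weights:
  w_Saturated·L_Saturated = 0.29 × 0.397316 = 0.115222
  w_Degraded·L_Degraded = 0.31 × 0.420403 = 0.130325
  w_Idle·L_Idle = 0.40 × 0.280024 = 0.11201
Sum: 0.115222 + 0.130325 + 0.11201 = 0.357556
Responsibility of State Idle: 0.11201 / 0.357556 ≈ 0.313

0.313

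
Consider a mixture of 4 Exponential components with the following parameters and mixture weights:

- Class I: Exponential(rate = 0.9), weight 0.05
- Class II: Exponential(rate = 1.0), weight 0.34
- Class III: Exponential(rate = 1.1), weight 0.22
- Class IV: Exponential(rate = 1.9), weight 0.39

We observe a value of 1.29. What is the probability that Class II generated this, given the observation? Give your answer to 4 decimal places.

0.4067

Apply Bayes' rule: the posterior for each component is proportional to its prior times its likelihood at x.
Evaluate each component's likelihood at the observed value:
  f_I = 0.281856
  f_II = 0.275271
  f_III = 0.266151
  f_IV = 0.163794
Weight by the priors:
  π_I·f_I = 0.05 × 0.281856 = 0.0140928
  π_II·f_II = 0.34 × 0.275271 = 0.0935921
  π_III·f_III = 0.22 × 0.266151 = 0.0585533
  π_IV·f_IV = 0.39 × 0.163794 = 0.0638796
Marginal: 0.0140928 + 0.0935921 + 0.0585533 + 0.0638796 = 0.230118
P(Class II | x) ≈ 0.4067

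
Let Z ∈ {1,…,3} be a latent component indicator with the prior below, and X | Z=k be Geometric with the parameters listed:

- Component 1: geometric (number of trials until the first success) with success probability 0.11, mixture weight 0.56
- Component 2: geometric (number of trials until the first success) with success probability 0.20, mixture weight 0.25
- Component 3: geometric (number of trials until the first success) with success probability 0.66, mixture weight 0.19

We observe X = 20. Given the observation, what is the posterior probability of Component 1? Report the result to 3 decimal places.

0.903

The responsibility of component k is w_k f_k(x) divided by Σ_j w_j f_j(x).
Evaluate each component's likelihood at the observed value:
  L_1 = 0.11·(1−0.11)^19 = 0.11·0.109247 = 0.0120172
  L_2 = 0.20·(1−0.20)^19 = 0.20·0.0144115 = 0.0028823
  L_3 = 0.66·(1−0.66)^19 = 0.66·1.25343e-09 = 8.27263e-10
Multiply by the mixture weights:
  w_1·L_1 = 0.56 × 0.0120172 = 0.00672962
  w_2·L_2 = 0.25 × 0.0028823 = 0.000720576
  w_3·L_3 = 0.19 × 8.27263e-10 = 1.5718e-10
Evidence: 0.00672962 + 0.000720576 + 1.5718e-10 = 0.0074502
So the posterior for Component 1 is 0.00672962 / 0.0074502 ≈ 0.903.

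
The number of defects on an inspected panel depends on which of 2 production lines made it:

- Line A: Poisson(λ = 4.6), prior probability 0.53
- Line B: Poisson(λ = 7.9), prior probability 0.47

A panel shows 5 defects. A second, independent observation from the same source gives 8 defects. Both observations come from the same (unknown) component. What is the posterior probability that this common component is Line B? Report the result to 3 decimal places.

0.577

By Bayes' theorem, P(k | x) = w_k f_k(x) / Σ_j w_j f_j(x).
Since both observations come from the same component, the likelihood for component k is f_k(x₁)·f_k(x₂).
  f_A = [0.172526] × [0.049979] = 0.00862265
  f_B = [0.0950666] × [0.139499] = 0.0132617
Unnormalised posteriors:
  w_A·f_A = 0.53 × 0.00862265 = 0.00457001
  w_B·f_B = 0.47 × 0.0132617 = 0.00623298
Marginal: 0.00457001 + 0.00623298 = 0.010803
Responsibility of Line B: 0.00623298 / 0.010803 ≈ 0.577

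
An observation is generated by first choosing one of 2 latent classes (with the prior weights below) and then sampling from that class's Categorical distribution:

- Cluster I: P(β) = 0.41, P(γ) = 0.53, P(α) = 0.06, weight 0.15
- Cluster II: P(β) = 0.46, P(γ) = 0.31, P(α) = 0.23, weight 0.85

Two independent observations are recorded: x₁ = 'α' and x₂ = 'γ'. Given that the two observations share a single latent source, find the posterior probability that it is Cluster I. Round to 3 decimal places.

0.073

Posterior ∝ prior × likelihood, so P(k | x) ∝ π_k f_k(x); normalise over all components.
Since both observations come from the same component, the likelihood for component k is f_k(x₁)·f_k(x₂).
  p_I = [P(α | comp) = 0.06] × [0.53] = 0.0318
  p_II = [P(α | comp) = 0.23] × [0.31] = 0.0713
Multiply by the mixture weights:
  π_I·p_I = 0.15 × 0.0318 = 0.00477
  π_II·p_II = 0.85 × 0.0713 = 0.060605
Denominator: 0.00477 + 0.060605 = 0.065375
So the posterior for Cluster I is 0.00477 / 0.065375 ≈ 0.073.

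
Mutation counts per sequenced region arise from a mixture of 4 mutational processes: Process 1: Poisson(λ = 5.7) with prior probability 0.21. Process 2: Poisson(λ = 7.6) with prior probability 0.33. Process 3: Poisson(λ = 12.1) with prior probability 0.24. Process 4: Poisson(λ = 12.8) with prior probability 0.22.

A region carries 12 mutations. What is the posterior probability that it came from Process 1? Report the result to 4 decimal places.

The responsibility of component k is π_k f_k(x) divided by Σ_j π_j f_j(x).
Poisson probabilities:
  f_1 = e^(−5.7)·5.7^12/12! = 0.00821642
  f_2 = e^(−7.6)·7.6^12/12! = 0.0387961
  f_3 = e^(−12.1)·12.1^12/12! = 0.114321
  f_4 = e^(−12.8)·12.8^12/12! = 0.111484
Weight by the priors:
  π_1·f_1 = 0.21 × 0.00821642 = 0.00172545
  π_2·f_2 = 0.33 × 0.0387961 = 0.0128027
  π_3·f_3 = 0.24 × 0.114321 = 0.0274369
  π_4·f_4 = 0.22 × 0.111484 = 0.0245265
Evidence: 0.00172545 + 0.0128027 + 0.0274369 + 0.0245265 = 0.0664916
Responsibility of Process 1: 0.00172545 / 0.0664916 ≈ 0.0259

0.0259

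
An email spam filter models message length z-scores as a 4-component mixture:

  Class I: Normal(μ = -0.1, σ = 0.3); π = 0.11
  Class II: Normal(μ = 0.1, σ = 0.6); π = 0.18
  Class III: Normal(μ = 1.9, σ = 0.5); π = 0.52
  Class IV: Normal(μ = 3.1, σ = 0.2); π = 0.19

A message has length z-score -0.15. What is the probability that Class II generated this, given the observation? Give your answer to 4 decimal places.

By Bayes' theorem, P(k | x) = w_k f_k(x) / Σ_j w_j f_j(x).
Component likelihoods at x = -0.15:
  p_I = 1.31147
  p_II = 0.609621
  p_III = 0.000178523
  p_IV = 9.10829e-58
Multiply by the mixture weights:
  w_I·p_I = 0.11 × 1.31147 = 0.144261
  w_II·p_II = 0.18 × 0.609621 = 0.109732
  w_III·p_III = 0.52 × 0.000178523 = 9.28321e-05
  w_IV·p_IV = 0.19 × 9.10829e-58 = 1.73057e-58
Evidence: 0.144261 + 0.109732 + 9.28321e-05 + 1.73057e-58 = 0.254086
P(Class II | data) ≈ 0.4319

0.4319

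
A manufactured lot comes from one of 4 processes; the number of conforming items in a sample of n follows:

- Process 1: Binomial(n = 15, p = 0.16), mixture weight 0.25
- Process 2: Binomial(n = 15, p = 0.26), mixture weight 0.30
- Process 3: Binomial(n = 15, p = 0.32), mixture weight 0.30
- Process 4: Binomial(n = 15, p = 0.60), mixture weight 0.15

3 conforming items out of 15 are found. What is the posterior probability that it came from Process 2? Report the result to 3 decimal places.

0.389

P(component k | x) = π_k·f_k(x) / marginal(x), where marginal(x) = Σ_j π_j·f_j(x).
Evaluate each component's likelihood at the observed value:
  f_1 = C(15,3)·0.16^3·0.84^12 = 455·0.004096·0.12341 = 0.229997
  f_2 = C(15,3)·0.26^3·0.74^12 = 455·0.017576·0.0269638 = 0.215631
  f_3 = C(15,3)·0.32^3·0.68^12 = 455·0.032768·0.00977478 = 0.145736
  f_4 = C(15,3)·0.60^3·0.40^12 = 455·0.216·1.67772e-05 = 0.00164886
Prior × likelihood for each component:
  π_1·f_1 = 0.25 × 0.229997 = 0.0574993
  π_2·f_2 = 0.30 × 0.215631 = 0.0646894
  π_3·f_3 = 0.30 × 0.145736 = 0.0437209
  π_4·f_4 = 0.15 × 0.00164886 = 0.00024733
Evidence: 0.0574993 + 0.0646894 + 0.0437209 + 0.00024733 = 0.166157
So the posterior for Process 2 is 0.0646894 / 0.166157 ≈ 0.389.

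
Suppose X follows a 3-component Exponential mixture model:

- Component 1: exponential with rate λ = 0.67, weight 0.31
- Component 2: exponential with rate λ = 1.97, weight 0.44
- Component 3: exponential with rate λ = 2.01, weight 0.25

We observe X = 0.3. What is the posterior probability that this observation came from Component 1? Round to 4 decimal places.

0.1837

Posterior ∝ prior × likelihood, so P(k | x) ∝ π_k f_k(x); normalise over all components.
Exponential densities:
  p_1 = 0.548001
  p_2 = 1.09093
  p_3 = 1.09981
Prior × likelihood for each component:
  π_1·p_1 = 0.31 × 0.548001 = 0.16988
  π_2·p_2 = 0.44 × 1.09093 = 0.480011
  π_3·p_3 = 0.25 × 1.09981 = 0.274952
Evidence: 0.16988 + 0.480011 + 0.274952 = 0.924843
Responsibility of Component 1: 0.16988 / 0.924843 ≈ 0.1837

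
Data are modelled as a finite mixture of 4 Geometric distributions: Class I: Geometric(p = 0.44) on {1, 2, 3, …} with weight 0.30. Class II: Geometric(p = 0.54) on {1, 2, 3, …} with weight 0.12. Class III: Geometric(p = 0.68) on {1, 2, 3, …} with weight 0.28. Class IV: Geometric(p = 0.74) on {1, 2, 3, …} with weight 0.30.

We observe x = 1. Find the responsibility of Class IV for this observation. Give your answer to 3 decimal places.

0.364

P(component k | x) = π_k·f_k(x) / marginal(x), where marginal(x) = Σ_j π_j·f_j(x).
Geometric probabilities:
  L_I = 0.44·(1−0.44)^0 = 0.44·1 = 0.44
  L_II = 0.54·(1−0.54)^0 = 0.54·1 = 0.54
  L_III = 0.68·(1−0.68)^0 = 0.68·1 = 0.68
  L_IV = 0.74·(1−0.74)^0 = 0.74·1 = 0.74
Unnormalised posteriors:
  π_I·L_I = 0.30 × 0.44 = 0.132
  π_II·L_II = 0.12 × 0.54 = 0.0648
  π_III·L_III = 0.28 × 0.68 = 0.1904
  π_IV·L_IV = 0.30 × 0.74 = 0.222
Normaliser: 0.132 + 0.0648 + 0.1904 + 0.222 = 0.6092
P(Class IV | x) = 0.222 / 0.6092 ≈ 0.364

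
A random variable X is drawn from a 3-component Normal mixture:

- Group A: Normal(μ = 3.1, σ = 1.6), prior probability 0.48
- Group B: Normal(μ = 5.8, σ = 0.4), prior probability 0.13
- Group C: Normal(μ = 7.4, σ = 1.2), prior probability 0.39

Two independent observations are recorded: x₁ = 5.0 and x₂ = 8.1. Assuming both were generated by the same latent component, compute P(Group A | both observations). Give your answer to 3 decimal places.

By Bayes' theorem, P(k | x) = P(Z=k) f_k(x) / Σ_j P(Z=j) f_j(x).
Since both observations come from the same component, the likelihood for component k is f_k(x₁)·f_k(x₂).
  L_A = [(1/(1.6·√(2π)))·exp(−(5.0−3.1)²/(2·1.6²)) = 0.249339·exp(-0.70508) = 0.123191] × [0.00188891] = 0.000232697
  L_B = [(1/(0.4·√(2π)))·exp(−(5.0−5.8)²/(2·0.4²)) = 0.997356·exp(-2.00000) = 0.134977] × [6.59811e-08] = 8.90596e-09
  L_C = [(1/(1.2·√(2π)))·exp(−(5.0−7.4)²/(2·1.2²)) = 0.332452·exp(-2.00000) = 0.0449925] × [0.280439] = 0.0126176
Prior × likelihood for each component:
  P(Z=A)·L_A = 0.48 × 0.000232697 = 0.000111694
  P(Z=B)·L_B = 0.13 × 8.90596e-09 = 1.15777e-09
  P(Z=C)·L_C = 0.39 × 0.0126176 = 0.00492088
Normaliser: 0.000111694 + 1.15777e-09 + 0.00492088 = 0.00503258
Responsibility of Group A: 0.000111694 / 0.00503258 ≈ 0.022

0.022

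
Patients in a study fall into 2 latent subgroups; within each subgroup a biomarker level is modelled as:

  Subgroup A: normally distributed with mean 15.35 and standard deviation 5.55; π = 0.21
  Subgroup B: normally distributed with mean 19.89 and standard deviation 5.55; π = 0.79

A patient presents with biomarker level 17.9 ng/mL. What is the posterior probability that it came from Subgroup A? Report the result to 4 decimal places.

0.2032

By Bayes' theorem, P(k | x) = π_k f_k(x) / Σ_j π_j f_j(x).
Component likelihoods at x = 17.9 ng/mL:
  L_A = 0.064681
  L_B = 0.0674062
Prior × likelihood for each component:
  π_A·L_A = 0.21 × 0.064681 = 0.013583
  π_B·L_B = 0.79 × 0.0674062 = 0.0532509
Marginal: 0.013583 + 0.0532509 = 0.0668339
P(Subgroup A | data) ≈ 0.2032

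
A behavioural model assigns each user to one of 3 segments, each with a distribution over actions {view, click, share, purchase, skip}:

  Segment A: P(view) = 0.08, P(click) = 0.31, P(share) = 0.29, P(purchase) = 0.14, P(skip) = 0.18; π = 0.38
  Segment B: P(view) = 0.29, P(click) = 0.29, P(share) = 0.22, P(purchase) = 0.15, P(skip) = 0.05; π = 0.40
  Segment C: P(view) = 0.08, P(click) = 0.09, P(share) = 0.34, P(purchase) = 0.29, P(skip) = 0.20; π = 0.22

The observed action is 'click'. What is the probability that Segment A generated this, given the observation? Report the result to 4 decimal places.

0.4645

Apply Bayes' rule: the posterior for each component is proportional to its prior times its likelihood at x.
Categorical probabilities:
  p_A = P(click | comp) = 0.31
  p_B = P(click | comp) = 0.29
  p_C = P(click | comp) = 0.09
Prior × likelihood for each component:
  w_A·p_A = 0.38 × 0.31 = 0.1178
  w_B·p_B = 0.40 × 0.29 = 0.116
  w_C·p_C = 0.22 × 0.09 = 0.0198
Normaliser: 0.1178 + 0.116 + 0.0198 = 0.2536
P(Segment A | x) = 0.1178 / 0.2536 ≈ 0.4645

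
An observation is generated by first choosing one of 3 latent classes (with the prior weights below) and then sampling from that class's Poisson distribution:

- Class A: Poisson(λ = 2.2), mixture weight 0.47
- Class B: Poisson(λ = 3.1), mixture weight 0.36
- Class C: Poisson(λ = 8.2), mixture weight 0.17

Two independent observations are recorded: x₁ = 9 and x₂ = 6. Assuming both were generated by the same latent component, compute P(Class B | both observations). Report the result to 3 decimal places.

P(component k | x) = π_k·f_k(x) / marginal(x), where marginal(x) = Σ_j π_j·f_j(x).
Since both observations come from the same component, the likelihood for component k is f_k(x₁)·f_k(x₂).
  L_A = [e^(−2.2)·2.2^9/9! = 0.000368632] × [0.0174484] = 6.43204e-06
  L_B = [e^(−3.1)·3.1^9/9! = 0.00328231] × [0.0555296] = 0.000182265
  L_C = [e^(−8.2)·8.2^9/9! = 0.126866] × [0.115967] = 0.0147124
Weight by the priors:
  π_A·L_A = 0.47 × 6.43204e-06 = 3.02306e-06
  π_B·L_B = 0.36 × 0.000182265 = 6.56155e-05
  π_C·L_C = 0.17 × 0.0147124 = 0.0025011
Marginal: 3.02306e-06 + 6.56155e-05 + 0.0025011 = 0.00256974
So the posterior for Class B is 6.56155e-05 / 0.00256974 ≈ 0.026.

0.026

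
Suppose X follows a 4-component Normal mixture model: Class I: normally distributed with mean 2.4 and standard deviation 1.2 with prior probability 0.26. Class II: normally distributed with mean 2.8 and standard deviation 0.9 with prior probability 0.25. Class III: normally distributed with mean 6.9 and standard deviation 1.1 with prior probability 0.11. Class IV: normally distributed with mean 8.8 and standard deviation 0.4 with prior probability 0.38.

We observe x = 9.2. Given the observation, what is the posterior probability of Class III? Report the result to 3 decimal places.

The responsibility of component k is π_k f_k(x) divided by Σ_j π_j f_j(x).
Normal densities:
  L_I = 3.53907e-08
  L_II = 4.63433e-12
  L_III = 0.0407541
  L_IV = 0.604927
Unnormalised posteriors:
  π_I·L_I = 0.26 × 3.53907e-08 = 9.20159e-09
  π_II·L_II = 0.25 × 4.63433e-12 = 1.15858e-12
  π_III·L_III = 0.11 × 0.0407541 = 0.00448295
  π_IV·L_IV = 0.38 × 0.604927 = 0.229872
Evidence: 9.20159e-09 + 1.15858e-12 + 0.00448295 + 0.229872 = 0.234355
So the posterior for Class III is 0.00448295 / 0.234355 ≈ 0.019.

0.019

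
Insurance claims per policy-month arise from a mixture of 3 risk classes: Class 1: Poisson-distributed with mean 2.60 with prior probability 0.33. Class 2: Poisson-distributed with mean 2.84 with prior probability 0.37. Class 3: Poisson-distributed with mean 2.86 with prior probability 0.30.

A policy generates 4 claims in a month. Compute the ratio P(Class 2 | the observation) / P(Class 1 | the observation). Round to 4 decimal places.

Since P(k|x) ∝ π_k f_k(x), the posterior odds are π_i f_i(x) / (π_j f_j(x)).
Evaluate each component's likelihood at the observed value:
  p_1 = e^(−2.60)·2.60^4/4! = 0.141422
  p_2 = e^(−2.84)·2.84^4/4! = 0.158367
  p_3 = e^(−2.86)·2.86^4/4! = 0.159651
Posterior odds = (π_2·p_2) / (π_1·p_1) = (0.37·0.158367) / (0.33·0.141422) = 0.0585959 / 0.0466692 ≈ 1.2556

1.2556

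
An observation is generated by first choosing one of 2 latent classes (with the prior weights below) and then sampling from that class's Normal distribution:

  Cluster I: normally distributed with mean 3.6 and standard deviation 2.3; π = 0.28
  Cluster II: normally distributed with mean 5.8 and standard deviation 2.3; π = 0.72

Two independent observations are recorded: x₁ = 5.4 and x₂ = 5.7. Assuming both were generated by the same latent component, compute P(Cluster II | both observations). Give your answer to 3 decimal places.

0.839

The responsibility of component k is π_k f_k(x) divided by Σ_j π_j f_j(x).
Since both observations come from the same component, the likelihood for component k is f_k(x₁)·f_k(x₂).
  L_I = [0.127698] × [0.114329] = 0.0145997
  L_II = [0.17085] × [0.173289] = 0.0296064
Weight by the priors:
  π_I·L_I = 0.28 × 0.0145997 = 0.0040879
  π_II·L_II = 0.72 × 0.0296064 = 0.0213166
Evidence: 0.0040879 + 0.0213166 = 0.0254045
Responsibility of Cluster II: 0.0213166 / 0.0254045 ≈ 0.839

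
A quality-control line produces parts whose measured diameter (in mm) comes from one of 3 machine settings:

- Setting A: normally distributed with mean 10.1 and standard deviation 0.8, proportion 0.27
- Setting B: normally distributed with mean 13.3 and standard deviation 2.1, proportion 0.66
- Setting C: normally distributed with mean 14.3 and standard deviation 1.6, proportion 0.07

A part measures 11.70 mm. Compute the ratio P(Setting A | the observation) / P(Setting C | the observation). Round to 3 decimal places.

Since P(k|x) ∝ π_k f_k(x), the posterior odds are π_i f_i(x) / (π_j f_j(x)).
Normal densities:
  f_A = (1/(0.8·√(2π)))·exp(−(11.70−10.1)²/(2·0.8²)) = 0.498678·exp(-2.00000) = 0.0674887
  f_B = (1/(2.1·√(2π)))·exp(−(11.70−13.3)²/(2·2.1²)) = 0.189973·exp(-0.29025) = 0.142114
  f_C = (1/(1.6·√(2π)))·exp(−(11.70−14.3)²/(2·1.6²)) = 0.249339·exp(-1.32031) = 0.0665864
Posterior odds = (π_A·f_A) / (π_C·f_C) = (0.27·0.0674887) / (0.07·0.0665864) = 0.018222 / 0.00466105 ≈ 3.909

3.909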